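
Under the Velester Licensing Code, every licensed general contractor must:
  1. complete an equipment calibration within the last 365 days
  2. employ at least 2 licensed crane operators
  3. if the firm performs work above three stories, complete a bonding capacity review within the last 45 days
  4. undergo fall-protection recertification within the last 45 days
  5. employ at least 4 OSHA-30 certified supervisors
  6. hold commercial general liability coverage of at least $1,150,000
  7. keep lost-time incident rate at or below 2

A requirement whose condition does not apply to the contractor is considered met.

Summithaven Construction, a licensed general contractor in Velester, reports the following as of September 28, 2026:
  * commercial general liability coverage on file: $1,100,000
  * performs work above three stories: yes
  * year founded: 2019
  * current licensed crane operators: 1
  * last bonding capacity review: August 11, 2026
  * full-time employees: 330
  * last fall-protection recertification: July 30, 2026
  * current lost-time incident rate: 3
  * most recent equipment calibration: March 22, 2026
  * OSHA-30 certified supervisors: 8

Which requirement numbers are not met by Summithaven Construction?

2, 3, 4, 6, 7

1. equipment calibration 190 days ago vs limit 365 → met
2. licensed crane operators 1 < 2 → not met
3. condition 'performs work above three stories' holds; bonding capacity review 48 days ago vs limit 45 → not met
4. fall-protection recertification 60 days ago vs limit 45 → not met
5. OSHA-30 certified supervisors 8 ≥ 4 → met
6. commercial general liability coverage $1,100,000 < $1,150,000 → not met
7. lost-time incident rate 3 > 2 → not met
Not met: 2, 3, 4, 6, 7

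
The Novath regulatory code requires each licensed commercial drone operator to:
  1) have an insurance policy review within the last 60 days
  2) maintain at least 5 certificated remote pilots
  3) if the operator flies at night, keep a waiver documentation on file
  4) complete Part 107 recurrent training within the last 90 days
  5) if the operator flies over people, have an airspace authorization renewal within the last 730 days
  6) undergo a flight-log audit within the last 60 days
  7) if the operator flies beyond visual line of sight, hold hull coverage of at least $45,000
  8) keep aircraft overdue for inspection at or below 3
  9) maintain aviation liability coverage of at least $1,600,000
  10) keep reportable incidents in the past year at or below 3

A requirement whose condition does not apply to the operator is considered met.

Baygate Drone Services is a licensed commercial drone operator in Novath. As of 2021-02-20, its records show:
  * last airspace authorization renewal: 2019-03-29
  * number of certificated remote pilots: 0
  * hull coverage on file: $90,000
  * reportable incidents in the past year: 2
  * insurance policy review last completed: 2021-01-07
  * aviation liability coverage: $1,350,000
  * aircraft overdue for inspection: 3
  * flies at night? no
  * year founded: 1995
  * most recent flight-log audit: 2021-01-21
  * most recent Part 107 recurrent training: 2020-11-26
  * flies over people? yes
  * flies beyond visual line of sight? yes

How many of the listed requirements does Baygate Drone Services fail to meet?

2

1. insurance policy review 44 days ago vs limit 60 → met
2. certificated remote pilots 0 < 5 → not met
3. condition 'flies at night' does not hold → requirement n/a → met
4. Part 107 recurrent training 86 days ago vs limit 90 → met
5. condition 'flies over people' holds; airspace authorization renewal 694 days ago vs limit 730 → met
6. flight-log audit 30 days ago vs limit 60 → met
7. condition 'flies beyond visual line of sight' holds; hull coverage $90,000 ≥ $45,000 → met
8. aircraft overdue for inspection 3 ≤ 3 → met
9. aviation liability coverage $1,350,000 < $1,600,000 → not met
10. reportable incidents in the past year 2 ≤ 3 → met
Not met: 2 of 10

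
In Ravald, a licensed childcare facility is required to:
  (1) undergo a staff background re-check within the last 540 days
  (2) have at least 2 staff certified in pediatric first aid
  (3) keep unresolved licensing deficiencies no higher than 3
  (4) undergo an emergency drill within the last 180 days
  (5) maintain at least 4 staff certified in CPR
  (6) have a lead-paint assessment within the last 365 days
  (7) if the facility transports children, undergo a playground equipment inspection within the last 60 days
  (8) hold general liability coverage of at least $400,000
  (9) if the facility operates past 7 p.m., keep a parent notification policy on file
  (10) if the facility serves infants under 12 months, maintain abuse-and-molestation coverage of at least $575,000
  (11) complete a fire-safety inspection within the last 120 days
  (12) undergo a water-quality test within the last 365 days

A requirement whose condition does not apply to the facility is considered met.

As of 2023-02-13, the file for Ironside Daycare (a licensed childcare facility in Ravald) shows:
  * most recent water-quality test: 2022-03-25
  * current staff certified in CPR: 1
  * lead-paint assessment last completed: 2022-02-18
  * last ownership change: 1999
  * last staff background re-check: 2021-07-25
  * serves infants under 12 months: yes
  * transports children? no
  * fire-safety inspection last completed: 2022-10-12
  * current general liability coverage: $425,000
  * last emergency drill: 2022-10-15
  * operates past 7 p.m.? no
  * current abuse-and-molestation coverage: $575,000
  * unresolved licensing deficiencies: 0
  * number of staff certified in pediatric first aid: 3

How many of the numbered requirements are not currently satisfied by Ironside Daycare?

1. staff background re-check 568 days ago vs limit 540 → not met
2. staff certified in pediatric first aid 3 ≥ 2 → met
3. unresolved licensing deficiencies 0 ≤ 3 → met
4. emergency drill 121 days ago vs limit 180 → met
5. staff certified in CPR 1 < 4 → not met
6. lead-paint assessment 360 days ago vs limit 365 → met
7. condition 'transports children' does not hold → requirement n/a → met
8. general liability coverage $425,000 ≥ $400,000 → met
9. condition 'operates past 7 p.m.' does not hold → requirement n/a → met
10. condition 'serves infants under 12 months' holds; abuse-and-molestation coverage $575,000 ≥ $575,000 → met
11. fire-safety inspection 124 days ago vs limit 120 → not met
12. water-quality test 325 days ago vs limit 365 → met
Not met: 3 of 12

3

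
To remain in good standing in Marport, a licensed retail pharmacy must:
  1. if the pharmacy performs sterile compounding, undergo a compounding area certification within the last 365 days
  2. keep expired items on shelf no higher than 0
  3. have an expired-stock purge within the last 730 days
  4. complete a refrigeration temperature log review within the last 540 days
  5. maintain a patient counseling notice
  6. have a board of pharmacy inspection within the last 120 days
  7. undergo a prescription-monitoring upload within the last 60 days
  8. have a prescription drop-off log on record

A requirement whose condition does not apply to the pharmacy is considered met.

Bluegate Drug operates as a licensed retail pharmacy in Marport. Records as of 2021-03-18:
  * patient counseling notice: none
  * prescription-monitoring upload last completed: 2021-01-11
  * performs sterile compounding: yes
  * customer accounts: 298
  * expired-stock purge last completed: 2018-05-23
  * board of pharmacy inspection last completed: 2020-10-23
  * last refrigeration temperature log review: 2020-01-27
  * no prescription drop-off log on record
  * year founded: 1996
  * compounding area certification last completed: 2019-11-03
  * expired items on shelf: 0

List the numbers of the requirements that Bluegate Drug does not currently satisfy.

1, 3, 5, 6, 7, 8

1. condition 'performs sterile compounding' holds; compounding area certification 501 days ago vs limit 365 → not met
2. expired items on shelf 0 ≤ 0 → met
3. expired-stock purge 1030 days ago vs limit 730 → not met
4. refrigeration temperature log review 416 days ago vs limit 540 → met
5. patient counseling notice absent → not met
6. board of pharmacy inspection 146 days ago vs limit 120 → not met
7. prescription-monitoring upload 66 days ago vs limit 60 → not met
8. prescription drop-off log absent → not met
Not met: 1, 3, 5, 6, 7, 8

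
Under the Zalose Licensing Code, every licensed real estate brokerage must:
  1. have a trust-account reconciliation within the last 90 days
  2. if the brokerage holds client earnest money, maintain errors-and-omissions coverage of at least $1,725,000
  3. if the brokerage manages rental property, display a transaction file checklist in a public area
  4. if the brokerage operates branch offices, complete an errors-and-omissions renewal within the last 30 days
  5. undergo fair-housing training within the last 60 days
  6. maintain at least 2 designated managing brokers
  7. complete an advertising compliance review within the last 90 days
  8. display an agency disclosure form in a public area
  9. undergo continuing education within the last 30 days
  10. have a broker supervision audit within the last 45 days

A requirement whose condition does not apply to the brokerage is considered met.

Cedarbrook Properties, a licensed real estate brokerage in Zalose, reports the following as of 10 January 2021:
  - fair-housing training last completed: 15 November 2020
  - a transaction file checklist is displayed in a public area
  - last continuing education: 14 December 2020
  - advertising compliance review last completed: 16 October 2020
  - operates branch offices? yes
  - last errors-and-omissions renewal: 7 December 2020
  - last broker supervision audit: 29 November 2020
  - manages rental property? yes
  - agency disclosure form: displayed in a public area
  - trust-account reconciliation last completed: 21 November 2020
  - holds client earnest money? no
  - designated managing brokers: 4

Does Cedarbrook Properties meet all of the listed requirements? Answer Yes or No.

No

1. trust-account reconciliation 50 days ago vs limit 90 → met
2. condition 'holds client earnest money' does not hold → requirement n/a → met
3. condition 'manages rental property' holds; transaction file checklist present → met
4. condition 'operates branch offices' holds; errors-and-omissions renewal 34 days ago vs limit 30 → not met
5. fair-housing training 56 days ago vs limit 60 → met
6. designated managing brokers 4 ≥ 2 → met
7. advertising compliance review 86 days ago vs limit 90 → met
8. agency disclosure form present → met
9. continuing education 27 days ago vs limit 30 → met
10. broker supervision audit 42 days ago vs limit 45 → met
Not met: 4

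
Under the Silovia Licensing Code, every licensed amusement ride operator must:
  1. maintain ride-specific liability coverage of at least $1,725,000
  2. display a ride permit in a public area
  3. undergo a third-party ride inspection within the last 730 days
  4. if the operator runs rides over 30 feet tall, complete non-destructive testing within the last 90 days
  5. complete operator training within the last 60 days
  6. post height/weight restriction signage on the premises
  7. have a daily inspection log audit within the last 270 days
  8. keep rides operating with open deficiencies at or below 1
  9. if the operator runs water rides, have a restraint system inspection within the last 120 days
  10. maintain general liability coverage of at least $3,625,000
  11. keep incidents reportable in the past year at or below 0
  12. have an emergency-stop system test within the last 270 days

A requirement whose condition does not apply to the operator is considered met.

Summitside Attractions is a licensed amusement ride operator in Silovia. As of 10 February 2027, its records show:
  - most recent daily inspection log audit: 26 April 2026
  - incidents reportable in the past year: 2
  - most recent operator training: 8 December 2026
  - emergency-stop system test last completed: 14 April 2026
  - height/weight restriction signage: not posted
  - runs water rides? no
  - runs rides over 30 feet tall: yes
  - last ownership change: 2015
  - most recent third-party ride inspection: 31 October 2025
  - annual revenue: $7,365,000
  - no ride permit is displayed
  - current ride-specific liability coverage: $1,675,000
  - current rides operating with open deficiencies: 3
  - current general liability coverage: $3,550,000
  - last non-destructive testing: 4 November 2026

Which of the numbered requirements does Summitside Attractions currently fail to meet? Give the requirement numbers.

1, 2, 4, 5, 6, 7, 8, 10, 11, 12

1. ride-specific liability coverage $1,675,000 < $1,725,000 → not met
2. ride permit absent → not met
3. third-party ride inspection 467 days ago vs limit 730 → met
4. condition 'runs rides over 30 feet tall' holds; non-destructive testing 98 days ago vs limit 90 → not met
5. operator training 64 days ago vs limit 60 → not met
6. height/weight restriction signage absent → not met
7. daily inspection log audit 290 days ago vs limit 270 → not met
8. rides operating with open deficiencies 3 > 1 → not met
9. condition 'runs water rides' does not hold → requirement n/a → met
10. general liability coverage $3,550,000 < $3,625,000 → not met
11. incidents reportable in the past year 2 > 0 → not met
12. emergency-stop system test 302 days ago vs limit 270 → not met
Not met: 1, 2, 4, 5, 6, 7, 8, 10, 11, 12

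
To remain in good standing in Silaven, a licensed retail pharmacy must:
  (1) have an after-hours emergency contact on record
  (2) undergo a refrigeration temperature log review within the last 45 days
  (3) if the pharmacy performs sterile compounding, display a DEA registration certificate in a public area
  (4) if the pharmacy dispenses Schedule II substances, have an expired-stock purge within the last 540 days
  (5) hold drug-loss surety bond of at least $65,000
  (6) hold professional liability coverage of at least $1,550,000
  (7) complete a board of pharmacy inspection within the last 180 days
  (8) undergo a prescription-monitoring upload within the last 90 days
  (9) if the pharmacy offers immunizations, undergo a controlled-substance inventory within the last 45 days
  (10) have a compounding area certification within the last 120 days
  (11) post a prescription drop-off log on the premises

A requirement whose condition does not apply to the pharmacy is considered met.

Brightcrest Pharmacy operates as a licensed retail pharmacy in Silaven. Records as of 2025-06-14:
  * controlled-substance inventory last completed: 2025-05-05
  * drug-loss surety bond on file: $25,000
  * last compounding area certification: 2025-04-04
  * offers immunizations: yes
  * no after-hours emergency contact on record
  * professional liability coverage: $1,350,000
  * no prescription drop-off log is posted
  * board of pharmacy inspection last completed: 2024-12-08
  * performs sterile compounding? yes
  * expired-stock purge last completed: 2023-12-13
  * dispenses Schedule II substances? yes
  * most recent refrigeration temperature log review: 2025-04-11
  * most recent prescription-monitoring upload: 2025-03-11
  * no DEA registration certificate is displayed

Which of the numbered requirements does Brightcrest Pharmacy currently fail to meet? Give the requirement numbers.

1. after-hours emergency contact absent → not met
2. refrigeration temperature log review 64 days ago vs limit 45 → not met
3. condition 'performs sterile compounding' holds; DEA registration certificate absent → not met
4. condition 'dispenses Schedule II substances' holds; expired-stock purge 549 days ago vs limit 540 → not met
5. drug-loss surety bond $25,000 < $65,000 → not met
6. professional liability coverage $1,350,000 < $1,550,000 → not met
7. board of pharmacy inspection 188 days ago vs limit 180 → not met
8. prescription-monitoring upload 95 days ago vs limit 90 → not met
9. condition 'offers immunizations' holds; controlled-substance inventory 40 days ago vs limit 45 → met
10. compounding area certification 71 days ago vs limit 120 → met
11. prescription drop-off log absent → not met
Not met: 1, 2, 3, 4, 5, 6, 7, 8, 11

1, 2, 3, 4, 5, 6, 7, 8, 11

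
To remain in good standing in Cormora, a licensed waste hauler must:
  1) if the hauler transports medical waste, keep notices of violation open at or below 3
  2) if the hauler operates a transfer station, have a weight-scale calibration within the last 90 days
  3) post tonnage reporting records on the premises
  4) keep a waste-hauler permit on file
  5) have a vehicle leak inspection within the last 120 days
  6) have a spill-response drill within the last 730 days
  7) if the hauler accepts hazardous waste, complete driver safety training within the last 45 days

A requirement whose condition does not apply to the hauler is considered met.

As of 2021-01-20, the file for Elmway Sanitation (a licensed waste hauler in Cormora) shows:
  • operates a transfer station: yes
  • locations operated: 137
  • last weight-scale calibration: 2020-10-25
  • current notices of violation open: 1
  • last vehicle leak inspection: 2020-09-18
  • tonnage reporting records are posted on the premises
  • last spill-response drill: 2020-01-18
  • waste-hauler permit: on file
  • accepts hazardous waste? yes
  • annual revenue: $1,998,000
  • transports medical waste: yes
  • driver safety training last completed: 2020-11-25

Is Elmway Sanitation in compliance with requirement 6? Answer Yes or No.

Yes

6. spill-response drill 368 days ago vs limit 730 → met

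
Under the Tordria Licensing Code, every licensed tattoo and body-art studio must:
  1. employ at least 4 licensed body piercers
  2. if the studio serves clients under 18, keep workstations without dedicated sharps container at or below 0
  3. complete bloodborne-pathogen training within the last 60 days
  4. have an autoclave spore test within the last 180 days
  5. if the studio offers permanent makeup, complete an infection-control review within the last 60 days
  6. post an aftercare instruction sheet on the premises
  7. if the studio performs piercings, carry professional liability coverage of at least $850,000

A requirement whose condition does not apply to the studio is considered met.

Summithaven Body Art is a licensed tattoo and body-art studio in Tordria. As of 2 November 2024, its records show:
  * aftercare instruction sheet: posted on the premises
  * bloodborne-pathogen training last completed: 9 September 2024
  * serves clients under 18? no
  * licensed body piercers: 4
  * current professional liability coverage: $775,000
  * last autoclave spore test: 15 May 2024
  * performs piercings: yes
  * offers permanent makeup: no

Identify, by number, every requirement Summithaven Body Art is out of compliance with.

7

1. licensed body piercers 4 ≥ 4 → met
2. condition 'serves clients under 18' does not hold → requirement n/a → met
3. bloodborne-pathogen training 54 days ago vs limit 60 → met
4. autoclave spore test 171 days ago vs limit 180 → met
5. condition 'offers permanent makeup' does not hold → requirement n/a → met
6. aftercare instruction sheet present → met
7. condition 'performs piercings' holds; professional liability coverage $775,000 < $850,000 → not met
Not met: 7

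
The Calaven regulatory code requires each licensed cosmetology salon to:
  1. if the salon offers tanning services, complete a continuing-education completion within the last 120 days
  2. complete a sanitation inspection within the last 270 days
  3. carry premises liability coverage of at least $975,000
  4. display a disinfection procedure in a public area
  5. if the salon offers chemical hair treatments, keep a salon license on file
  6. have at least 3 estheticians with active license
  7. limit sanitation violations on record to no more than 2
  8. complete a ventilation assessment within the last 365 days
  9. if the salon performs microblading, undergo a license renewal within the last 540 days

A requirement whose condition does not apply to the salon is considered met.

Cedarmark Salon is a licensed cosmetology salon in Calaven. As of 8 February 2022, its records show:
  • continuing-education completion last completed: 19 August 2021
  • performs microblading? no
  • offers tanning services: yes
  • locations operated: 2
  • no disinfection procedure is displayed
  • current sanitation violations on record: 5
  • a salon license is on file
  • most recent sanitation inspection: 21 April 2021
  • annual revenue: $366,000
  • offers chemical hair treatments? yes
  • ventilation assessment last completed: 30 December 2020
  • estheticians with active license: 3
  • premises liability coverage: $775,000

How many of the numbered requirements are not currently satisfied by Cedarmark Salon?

1. condition 'offers tanning services' holds; continuing-education completion 173 days ago vs limit 120 → not met
2. sanitation inspection 293 days ago vs limit 270 → not met
3. premises liability coverage $775,000 < $975,000 → not met
4. disinfection procedure absent → not met
5. condition 'offers chemical hair treatments' holds; salon license present → met
6. estheticians with active license 3 ≥ 3 → met
7. sanitation violations on record 5 > 2 → not met
8. ventilation assessment 405 days ago vs limit 365 → not met
9. condition 'performs microblading' does not hold → requirement n/a → met
Not met: 6 of 9

6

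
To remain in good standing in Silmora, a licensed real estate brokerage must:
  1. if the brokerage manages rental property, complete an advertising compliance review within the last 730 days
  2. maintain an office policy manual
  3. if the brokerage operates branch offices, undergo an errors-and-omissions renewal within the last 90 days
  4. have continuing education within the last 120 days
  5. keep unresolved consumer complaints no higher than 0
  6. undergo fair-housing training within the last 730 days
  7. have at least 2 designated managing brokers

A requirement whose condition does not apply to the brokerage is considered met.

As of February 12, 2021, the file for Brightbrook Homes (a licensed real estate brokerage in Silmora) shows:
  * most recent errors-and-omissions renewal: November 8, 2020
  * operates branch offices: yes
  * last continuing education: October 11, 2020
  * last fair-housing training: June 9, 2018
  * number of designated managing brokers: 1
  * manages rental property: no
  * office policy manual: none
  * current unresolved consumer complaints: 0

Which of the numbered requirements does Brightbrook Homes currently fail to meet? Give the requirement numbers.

1. condition 'manages rental property' does not hold → requirement n/a → met
2. office policy manual absent → not met
3. condition 'operates branch offices' holds; errors-and-omissions renewal 96 days ago vs limit 90 → not met
4. continuing education 124 days ago vs limit 120 → not met
5. unresolved consumer complaints 0 ≤ 0 → met
6. fair-housing training 979 days ago vs limit 730 → not met
7. designated managing brokers 1 < 2 → not met
Not met: 2, 3, 4, 6, 7

2, 3, 4, 6, 7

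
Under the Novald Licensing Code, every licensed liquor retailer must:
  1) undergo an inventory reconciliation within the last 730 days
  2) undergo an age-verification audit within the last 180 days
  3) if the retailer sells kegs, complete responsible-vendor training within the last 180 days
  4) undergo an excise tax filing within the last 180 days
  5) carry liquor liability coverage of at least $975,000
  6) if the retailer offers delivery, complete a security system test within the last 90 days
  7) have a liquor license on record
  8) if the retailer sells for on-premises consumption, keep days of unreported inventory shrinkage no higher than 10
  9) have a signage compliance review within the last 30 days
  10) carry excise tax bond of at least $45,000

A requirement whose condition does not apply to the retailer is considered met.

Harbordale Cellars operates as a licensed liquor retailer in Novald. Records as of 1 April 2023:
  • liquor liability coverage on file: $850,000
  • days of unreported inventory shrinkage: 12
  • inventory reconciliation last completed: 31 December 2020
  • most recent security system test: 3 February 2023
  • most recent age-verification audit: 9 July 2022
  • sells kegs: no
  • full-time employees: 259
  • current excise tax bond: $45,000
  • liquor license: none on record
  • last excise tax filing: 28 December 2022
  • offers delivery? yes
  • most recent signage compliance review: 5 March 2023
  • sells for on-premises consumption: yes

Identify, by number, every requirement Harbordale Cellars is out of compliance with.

1, 2, 5, 7, 8

1. inventory reconciliation 821 days ago vs limit 730 → not met
2. age-verification audit 266 days ago vs limit 180 → not met
3. condition 'sells kegs' does not hold → requirement n/a → met
4. excise tax filing 94 days ago vs limit 180 → met
5. liquor liability coverage $850,000 < $975,000 → not met
6. condition 'offers delivery' holds; security system test 57 days ago vs limit 90 → met
7. liquor license absent → not met
8. condition 'sells for on-premises consumption' holds; days of unreported inventory shrinkage 12 > 10 → not met
9. signage compliance review 27 days ago vs limit 30 → met
10. excise tax bond $45,000 ≥ $45,000 → met
Not met: 1, 2, 5, 7, 8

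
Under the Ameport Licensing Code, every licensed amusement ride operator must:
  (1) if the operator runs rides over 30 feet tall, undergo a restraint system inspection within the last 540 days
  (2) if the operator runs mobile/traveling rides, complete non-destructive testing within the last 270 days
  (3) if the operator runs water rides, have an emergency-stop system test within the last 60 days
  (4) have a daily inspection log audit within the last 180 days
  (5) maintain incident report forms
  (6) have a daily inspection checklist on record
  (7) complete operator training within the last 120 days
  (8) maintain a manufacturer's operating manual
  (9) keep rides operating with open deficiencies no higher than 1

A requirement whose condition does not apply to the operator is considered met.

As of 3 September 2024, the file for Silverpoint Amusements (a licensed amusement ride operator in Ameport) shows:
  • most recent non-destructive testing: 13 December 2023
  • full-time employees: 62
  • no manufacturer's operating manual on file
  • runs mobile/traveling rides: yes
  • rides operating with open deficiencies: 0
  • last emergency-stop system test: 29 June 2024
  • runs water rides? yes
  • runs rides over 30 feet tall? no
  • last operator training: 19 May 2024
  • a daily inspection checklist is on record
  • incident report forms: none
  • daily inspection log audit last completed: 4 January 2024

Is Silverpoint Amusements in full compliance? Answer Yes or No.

No

1. condition 'runs rides over 30 feet tall' does not hold → requirement n/a → met
2. condition 'runs mobile/traveling rides' holds; non-destructive testing 265 days ago vs limit 270 → met
3. condition 'runs water rides' holds; emergency-stop system test 66 days ago vs limit 60 → not met
4. daily inspection log audit 243 days ago vs limit 180 → not met
5. incident report forms absent → not met
6. daily inspection checklist present → met
7. operator training 107 days ago vs limit 120 → met
8. manufacturer's operating manual absent → not met
9. rides operating with open deficiencies 0 ≤ 1 → met
Not met: 3, 4, 5, 8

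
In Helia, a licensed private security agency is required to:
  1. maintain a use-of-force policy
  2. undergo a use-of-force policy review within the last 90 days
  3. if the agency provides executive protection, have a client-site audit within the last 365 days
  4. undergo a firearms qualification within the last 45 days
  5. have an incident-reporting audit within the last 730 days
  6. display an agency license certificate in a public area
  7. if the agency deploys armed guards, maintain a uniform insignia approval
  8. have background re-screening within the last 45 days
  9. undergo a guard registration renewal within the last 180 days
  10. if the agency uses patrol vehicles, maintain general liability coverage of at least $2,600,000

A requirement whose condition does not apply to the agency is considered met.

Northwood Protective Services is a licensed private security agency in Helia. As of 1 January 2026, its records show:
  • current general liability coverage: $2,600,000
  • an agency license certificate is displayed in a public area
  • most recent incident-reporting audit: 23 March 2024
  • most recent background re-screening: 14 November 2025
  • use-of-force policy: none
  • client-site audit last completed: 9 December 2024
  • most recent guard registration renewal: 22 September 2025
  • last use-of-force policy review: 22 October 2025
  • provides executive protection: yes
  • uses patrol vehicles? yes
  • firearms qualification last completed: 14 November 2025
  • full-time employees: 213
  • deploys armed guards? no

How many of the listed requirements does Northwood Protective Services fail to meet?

1. use-of-force policy absent → not met
2. use-of-force policy review 71 days ago vs limit 90 → met
3. condition 'provides executive protection' holds; client-site audit 388 days ago vs limit 365 → not met
4. firearms qualification 48 days ago vs limit 45 → not met
5. incident-reporting audit 649 days ago vs limit 730 → met
6. agency license certificate present → met
7. condition 'deploys armed guards' does not hold → requirement n/a → met
8. background re-screening 48 days ago vs limit 45 → not met
9. guard registration renewal 101 days ago vs limit 180 → met
10. condition 'uses patrol vehicles' holds; general liability coverage $2,600,000 ≥ $2,600,000 → met
Not met: 4 of 10

4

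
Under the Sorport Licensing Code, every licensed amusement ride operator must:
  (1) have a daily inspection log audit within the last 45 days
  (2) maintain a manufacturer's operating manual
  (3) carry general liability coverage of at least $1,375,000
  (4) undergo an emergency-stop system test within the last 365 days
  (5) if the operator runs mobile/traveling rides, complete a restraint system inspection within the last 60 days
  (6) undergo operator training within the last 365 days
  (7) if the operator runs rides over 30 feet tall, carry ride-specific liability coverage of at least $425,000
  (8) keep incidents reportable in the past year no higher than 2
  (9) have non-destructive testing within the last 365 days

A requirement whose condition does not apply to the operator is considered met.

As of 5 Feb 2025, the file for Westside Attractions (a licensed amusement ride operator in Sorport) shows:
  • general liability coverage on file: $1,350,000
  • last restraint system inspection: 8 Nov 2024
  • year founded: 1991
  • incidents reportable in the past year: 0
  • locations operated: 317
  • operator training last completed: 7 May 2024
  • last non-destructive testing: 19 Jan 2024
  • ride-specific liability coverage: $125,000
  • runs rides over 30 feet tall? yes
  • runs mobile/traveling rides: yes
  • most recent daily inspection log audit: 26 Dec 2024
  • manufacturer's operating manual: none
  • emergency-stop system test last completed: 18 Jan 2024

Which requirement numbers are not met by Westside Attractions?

1. daily inspection log audit 41 days ago vs limit 45 → met
2. manufacturer's operating manual absent → not met
3. general liability coverage $1,350,000 < $1,375,000 → not met
4. emergency-stop system test 384 days ago vs limit 365 → not met
5. condition 'runs mobile/traveling rides' holds; restraint system inspection 89 days ago vs limit 60 → not met
6. operator training 274 days ago vs limit 365 → met
7. condition 'runs rides over 30 feet tall' holds; ride-specific liability coverage $125,000 < $425,000 → not met
8. incidents reportable in the past year 0 ≤ 2 → met
9. non-destructive testing 383 days ago vs limit 365 → not met
Not met: 2, 3, 4, 5, 7, 9

2, 3, 4, 5, 7, 9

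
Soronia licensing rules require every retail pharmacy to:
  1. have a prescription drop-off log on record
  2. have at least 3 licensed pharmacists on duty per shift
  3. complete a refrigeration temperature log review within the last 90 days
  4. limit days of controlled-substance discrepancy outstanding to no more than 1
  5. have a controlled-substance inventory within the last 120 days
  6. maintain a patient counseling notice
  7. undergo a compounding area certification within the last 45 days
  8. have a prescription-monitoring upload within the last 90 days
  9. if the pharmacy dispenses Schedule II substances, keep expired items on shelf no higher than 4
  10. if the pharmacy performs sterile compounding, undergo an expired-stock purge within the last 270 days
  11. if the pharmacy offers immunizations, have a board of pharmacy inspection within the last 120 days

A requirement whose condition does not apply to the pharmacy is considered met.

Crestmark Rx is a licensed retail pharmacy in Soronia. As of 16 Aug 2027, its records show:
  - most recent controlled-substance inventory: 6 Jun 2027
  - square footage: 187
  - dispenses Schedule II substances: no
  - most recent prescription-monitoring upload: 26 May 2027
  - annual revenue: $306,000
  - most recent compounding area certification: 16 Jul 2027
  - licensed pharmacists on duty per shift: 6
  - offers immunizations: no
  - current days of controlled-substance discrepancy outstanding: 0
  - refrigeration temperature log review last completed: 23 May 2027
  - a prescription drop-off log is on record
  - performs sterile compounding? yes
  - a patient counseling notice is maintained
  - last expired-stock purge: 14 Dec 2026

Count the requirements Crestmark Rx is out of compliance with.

0

1. prescription drop-off log present → met
2. licensed pharmacists on duty per shift 6 ≥ 3 → met
3. refrigeration temperature log review 85 days ago vs limit 90 → met
4. days of controlled-substance discrepancy outstanding 0 ≤ 1 → met
5. controlled-substance inventory 71 days ago vs limit 120 → met
6. patient counseling notice present → met
7. compounding area certification 31 days ago vs limit 45 → met
8. prescription-monitoring upload 82 days ago vs limit 90 → met
9. condition 'dispenses Schedule II substances' does not hold → requirement n/a → met
10. condition 'performs sterile compounding' holds; expired-stock purge 245 days ago vs limit 270 → met
11. condition 'offers immunizations' does not hold → requirement n/a → met
Not met: 0 of 11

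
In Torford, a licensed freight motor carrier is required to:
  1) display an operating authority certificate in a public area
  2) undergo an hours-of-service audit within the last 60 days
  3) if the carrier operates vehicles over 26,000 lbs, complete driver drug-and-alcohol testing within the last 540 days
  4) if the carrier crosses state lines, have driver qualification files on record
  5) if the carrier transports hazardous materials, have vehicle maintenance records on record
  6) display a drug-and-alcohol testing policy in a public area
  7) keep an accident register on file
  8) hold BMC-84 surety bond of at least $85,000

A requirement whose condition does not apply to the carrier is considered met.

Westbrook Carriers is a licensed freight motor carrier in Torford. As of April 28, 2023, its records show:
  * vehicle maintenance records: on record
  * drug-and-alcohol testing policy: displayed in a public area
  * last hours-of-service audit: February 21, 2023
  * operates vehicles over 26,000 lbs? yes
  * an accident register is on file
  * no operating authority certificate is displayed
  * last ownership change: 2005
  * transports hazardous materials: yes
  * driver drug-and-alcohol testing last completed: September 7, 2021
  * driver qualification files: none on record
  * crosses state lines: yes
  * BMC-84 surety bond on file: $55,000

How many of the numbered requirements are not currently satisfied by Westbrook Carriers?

1. operating authority certificate absent → not met
2. hours-of-service audit 66 days ago vs limit 60 → not met
3. condition 'operates vehicles over 26,000 lbs' holds; driver drug-and-alcohol testing 598 days ago vs limit 540 → not met
4. condition 'crosses state lines' holds; driver qualification files absent → not met
5. condition 'transports hazardous materials' holds; vehicle maintenance records present → met
6. drug-and-alcohol testing policy present → met
7. accident register present → met
8. BMC-84 surety bond $55,000 < $85,000 → not met
Not met: 5 of 8

5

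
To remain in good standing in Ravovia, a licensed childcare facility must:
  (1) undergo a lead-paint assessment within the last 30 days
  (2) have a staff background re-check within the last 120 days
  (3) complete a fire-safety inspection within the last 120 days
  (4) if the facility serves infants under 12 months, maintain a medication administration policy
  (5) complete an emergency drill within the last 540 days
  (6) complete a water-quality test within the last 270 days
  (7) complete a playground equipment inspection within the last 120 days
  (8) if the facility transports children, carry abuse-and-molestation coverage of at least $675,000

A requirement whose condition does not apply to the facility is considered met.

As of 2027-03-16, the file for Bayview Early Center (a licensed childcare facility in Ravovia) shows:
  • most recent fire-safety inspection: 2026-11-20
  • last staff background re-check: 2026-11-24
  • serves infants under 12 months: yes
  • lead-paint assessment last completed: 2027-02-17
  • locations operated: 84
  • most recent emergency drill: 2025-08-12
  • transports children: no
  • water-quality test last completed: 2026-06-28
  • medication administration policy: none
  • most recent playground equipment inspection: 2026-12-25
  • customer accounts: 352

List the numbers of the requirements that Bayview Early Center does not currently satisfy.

1. lead-paint assessment 27 days ago vs limit 30 → met
2. staff background re-check 112 days ago vs limit 120 → met
3. fire-safety inspection 116 days ago vs limit 120 → met
4. condition 'serves infants under 12 months' holds; medication administration policy absent → not met
5. emergency drill 581 days ago vs limit 540 → not met
6. water-quality test 261 days ago vs limit 270 → met
7. playground equipment inspection 81 days ago vs limit 120 → met
8. condition 'transports children' does not hold → requirement n/a → met
Not met: 4, 5

4, 5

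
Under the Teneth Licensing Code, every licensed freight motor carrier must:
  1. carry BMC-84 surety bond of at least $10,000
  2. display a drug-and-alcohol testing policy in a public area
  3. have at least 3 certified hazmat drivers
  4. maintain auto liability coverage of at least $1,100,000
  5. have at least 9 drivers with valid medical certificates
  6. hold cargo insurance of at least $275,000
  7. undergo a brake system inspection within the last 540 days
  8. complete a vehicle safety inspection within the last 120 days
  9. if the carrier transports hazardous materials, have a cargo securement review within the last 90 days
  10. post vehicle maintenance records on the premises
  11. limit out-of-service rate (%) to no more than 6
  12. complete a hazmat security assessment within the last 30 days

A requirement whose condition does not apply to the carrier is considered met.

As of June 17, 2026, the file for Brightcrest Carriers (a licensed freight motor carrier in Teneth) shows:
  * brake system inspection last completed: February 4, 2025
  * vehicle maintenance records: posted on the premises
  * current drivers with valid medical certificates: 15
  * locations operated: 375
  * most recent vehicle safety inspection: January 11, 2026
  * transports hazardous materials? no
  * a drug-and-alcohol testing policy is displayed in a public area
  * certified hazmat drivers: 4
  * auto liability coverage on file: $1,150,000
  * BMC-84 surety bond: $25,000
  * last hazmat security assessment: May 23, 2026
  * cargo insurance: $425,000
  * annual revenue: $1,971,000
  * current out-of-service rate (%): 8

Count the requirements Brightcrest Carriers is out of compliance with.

1. BMC-84 surety bond $25,000 ≥ $10,000 → met
2. drug-and-alcohol testing policy present → met
3. certified hazmat drivers 4 ≥ 3 → met
4. auto liability coverage $1,150,000 ≥ $1,100,000 → met
5. drivers with valid medical certificates 15 ≥ 9 → met
6. cargo insurance $425,000 ≥ $275,000 → met
7. brake system inspection 498 days ago vs limit 540 → met
8. vehicle safety inspection 157 days ago vs limit 120 → not met
9. condition 'transports hazardous materials' does not hold → requirement n/a → met
10. vehicle maintenance records present → met
11. out-of-service rate (%) 8 > 6 → not met
12. hazmat security assessment 25 days ago vs limit 30 → met
Not met: 2 of 12

2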